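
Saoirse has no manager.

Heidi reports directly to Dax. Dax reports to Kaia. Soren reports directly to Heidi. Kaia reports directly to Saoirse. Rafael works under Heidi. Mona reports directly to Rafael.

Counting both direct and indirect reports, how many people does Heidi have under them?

Heidi directly manages Rafael, Soren. Under Rafael: Mona (1). Soren has no reports. So Heidi's organization is 2 direct reports plus everyone under them: 2 + 1 = 3.

3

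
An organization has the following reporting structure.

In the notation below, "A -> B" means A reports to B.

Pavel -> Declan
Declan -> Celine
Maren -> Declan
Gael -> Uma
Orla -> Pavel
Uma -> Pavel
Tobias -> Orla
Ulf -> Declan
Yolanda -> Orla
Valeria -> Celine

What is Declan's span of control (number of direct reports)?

3

Declan directly manages Pavel, Ulf, Maren. That is 3 direct reports.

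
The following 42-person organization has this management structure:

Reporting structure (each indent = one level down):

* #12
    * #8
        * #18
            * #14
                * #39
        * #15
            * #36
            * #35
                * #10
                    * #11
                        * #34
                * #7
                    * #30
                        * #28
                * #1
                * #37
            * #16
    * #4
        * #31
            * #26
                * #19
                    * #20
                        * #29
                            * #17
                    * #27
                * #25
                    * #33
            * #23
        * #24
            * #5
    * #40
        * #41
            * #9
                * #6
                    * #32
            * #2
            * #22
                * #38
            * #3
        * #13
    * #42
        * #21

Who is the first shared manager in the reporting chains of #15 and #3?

#15's chain of managers is #8, #12. #3's chain of managers is #41, #40, #12. The first manager that appears in both chains is #12.

#12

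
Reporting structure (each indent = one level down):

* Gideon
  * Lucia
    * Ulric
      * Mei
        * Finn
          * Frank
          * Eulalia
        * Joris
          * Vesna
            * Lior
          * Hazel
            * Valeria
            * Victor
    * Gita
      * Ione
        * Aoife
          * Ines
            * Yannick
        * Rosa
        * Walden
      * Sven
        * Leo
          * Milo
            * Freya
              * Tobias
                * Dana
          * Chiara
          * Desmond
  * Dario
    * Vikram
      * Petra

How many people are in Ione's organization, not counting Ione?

Ione directly manages Aoife, Rosa, Walden. Under Aoife: Ines, Yannick (2). Rosa has no reports. Walden has no reports. So Ione's organization is 3 direct reports plus everyone under them: 3 + 1 + 1 = 5.

5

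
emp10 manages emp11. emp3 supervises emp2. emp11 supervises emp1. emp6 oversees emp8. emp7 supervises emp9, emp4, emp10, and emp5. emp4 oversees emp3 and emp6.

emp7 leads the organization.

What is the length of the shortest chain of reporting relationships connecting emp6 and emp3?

emp6 is 1 level below emp4, and emp3 is 1 level below emp4 (their lowest common manager). The shortest path runs up from emp6 to emp4 and back down to emp3: 1 + 1 = 2 links.

2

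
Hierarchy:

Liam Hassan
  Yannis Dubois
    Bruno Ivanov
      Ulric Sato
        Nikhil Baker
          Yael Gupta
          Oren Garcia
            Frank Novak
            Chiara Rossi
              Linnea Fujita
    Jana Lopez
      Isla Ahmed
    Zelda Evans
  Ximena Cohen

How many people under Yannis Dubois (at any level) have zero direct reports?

5

The people in Yannis Dubois's organization with no one reporting to them are Zelda Evans, Isla Ahmed, Linnea Fujita, Frank Novak, Yael Gupta. That is 5.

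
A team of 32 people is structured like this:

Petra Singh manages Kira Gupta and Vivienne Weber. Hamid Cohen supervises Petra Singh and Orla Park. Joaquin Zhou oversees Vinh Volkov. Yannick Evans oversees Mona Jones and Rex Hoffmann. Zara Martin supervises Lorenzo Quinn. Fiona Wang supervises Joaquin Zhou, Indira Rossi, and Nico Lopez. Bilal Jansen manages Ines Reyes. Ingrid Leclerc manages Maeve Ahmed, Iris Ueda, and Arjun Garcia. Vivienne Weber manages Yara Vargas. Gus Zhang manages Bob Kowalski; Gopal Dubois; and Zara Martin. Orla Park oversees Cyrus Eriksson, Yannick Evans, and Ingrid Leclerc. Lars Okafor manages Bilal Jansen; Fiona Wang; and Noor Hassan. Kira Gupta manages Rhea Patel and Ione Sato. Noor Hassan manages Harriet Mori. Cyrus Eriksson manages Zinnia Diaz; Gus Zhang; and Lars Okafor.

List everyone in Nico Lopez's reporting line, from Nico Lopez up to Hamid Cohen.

Nico Lopez reports to Fiona Wang. Fiona Wang reports to Lars Okafor. Lars Okafor reports to Cyrus Eriksson. Cyrus Eriksson reports to Orla Park. Orla Park reports to Hamid Cohen. Hamid Cohen is at the top.

Nico Lopez -> Fiona Wang -> Lars Okafor -> Cyrus Eriksson -> Orla Park -> Hamid Cohen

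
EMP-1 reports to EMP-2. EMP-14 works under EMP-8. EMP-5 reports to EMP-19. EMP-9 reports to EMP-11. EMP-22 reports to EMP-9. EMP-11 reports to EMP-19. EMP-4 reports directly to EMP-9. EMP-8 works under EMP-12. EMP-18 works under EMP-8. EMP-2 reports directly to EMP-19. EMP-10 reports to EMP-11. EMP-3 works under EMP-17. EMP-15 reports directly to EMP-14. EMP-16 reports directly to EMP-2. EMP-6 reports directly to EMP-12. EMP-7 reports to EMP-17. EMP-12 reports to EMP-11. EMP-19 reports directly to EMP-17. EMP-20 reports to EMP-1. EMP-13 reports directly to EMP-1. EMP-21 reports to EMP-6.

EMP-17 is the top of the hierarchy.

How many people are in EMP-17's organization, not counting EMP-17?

EMP-17 directly manages EMP-19, EMP-3, EMP-7. Under EMP-19: EMP-5, EMP-2, EMP-16, EMP-1, EMP-20, EMP-13, EMP-11, EMP-10, EMP-12, EMP-8, EMP-18, EMP-14, EMP-15, EMP-6, EMP-21, EMP-9, EMP-4, EMP-22 (18). EMP-3 has no reports. EMP-7 has no reports. So EMP-17's organization is 3 direct reports plus everyone under them: 19 + 1 + 1 = 21.

21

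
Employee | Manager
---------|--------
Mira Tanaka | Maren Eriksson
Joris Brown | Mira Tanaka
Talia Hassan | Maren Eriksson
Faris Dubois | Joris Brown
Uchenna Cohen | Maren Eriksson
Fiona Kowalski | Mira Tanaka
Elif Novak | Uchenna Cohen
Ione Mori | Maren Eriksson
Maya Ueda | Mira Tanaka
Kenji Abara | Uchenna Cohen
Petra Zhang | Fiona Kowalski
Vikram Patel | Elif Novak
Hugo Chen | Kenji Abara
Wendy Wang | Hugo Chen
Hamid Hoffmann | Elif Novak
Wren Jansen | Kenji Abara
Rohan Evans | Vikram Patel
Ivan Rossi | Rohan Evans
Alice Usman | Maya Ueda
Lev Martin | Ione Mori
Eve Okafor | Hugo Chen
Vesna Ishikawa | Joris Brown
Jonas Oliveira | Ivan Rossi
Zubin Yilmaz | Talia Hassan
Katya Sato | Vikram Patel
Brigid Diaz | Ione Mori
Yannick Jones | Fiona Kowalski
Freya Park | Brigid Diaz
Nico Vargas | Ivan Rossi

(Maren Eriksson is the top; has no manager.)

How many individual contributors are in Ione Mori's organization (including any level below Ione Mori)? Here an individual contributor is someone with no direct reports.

The people in Ione Mori's organization with no one reporting to them are Freya Park, Lev Martin. That is 2.

2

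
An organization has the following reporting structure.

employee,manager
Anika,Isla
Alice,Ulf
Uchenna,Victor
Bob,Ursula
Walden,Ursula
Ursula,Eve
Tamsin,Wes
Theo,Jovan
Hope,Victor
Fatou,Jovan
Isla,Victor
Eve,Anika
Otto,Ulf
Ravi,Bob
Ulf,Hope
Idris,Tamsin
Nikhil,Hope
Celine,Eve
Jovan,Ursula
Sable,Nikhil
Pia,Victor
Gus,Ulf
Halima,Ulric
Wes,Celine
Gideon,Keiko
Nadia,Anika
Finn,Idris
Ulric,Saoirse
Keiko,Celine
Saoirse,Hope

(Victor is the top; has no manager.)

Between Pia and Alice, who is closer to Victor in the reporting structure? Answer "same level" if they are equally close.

Pia

Pia is 1 level below Victor; Alice is 3. Pia is higher.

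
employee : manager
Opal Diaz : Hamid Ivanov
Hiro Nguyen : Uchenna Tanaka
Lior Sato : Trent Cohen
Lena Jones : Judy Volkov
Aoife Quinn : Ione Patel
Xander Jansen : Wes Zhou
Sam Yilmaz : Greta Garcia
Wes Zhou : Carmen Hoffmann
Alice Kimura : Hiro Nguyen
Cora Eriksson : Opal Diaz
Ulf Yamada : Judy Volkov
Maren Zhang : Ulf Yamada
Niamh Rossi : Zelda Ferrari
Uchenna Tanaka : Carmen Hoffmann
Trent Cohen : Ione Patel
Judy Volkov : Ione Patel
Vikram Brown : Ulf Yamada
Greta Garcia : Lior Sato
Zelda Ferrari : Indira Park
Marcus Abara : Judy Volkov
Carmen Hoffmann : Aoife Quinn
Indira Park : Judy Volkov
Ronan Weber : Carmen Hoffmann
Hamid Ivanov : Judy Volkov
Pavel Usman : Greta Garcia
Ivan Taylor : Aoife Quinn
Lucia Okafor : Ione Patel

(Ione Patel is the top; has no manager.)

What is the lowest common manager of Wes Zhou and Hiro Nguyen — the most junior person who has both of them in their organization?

Wes Zhou's chain of managers is Carmen Hoffmann, Aoife Quinn, Ione Patel. Hiro Nguyen's chain of managers is Uchenna Tanaka, Carmen Hoffmann, Aoife Quinn, Ione Patel. The first manager that appears in both chains is Carmen Hoffmann.

Carmen Hoffmann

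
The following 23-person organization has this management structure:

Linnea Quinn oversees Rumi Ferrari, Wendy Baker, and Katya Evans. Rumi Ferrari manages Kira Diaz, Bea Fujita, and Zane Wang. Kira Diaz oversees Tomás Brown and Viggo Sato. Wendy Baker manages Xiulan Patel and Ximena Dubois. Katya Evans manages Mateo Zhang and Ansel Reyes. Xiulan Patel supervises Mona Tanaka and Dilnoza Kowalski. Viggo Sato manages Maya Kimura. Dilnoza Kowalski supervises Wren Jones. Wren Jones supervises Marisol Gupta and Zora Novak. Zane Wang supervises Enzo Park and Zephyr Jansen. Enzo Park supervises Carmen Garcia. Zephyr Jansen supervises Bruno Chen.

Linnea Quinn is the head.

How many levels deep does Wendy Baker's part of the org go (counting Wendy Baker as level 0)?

4

The longest chain under Wendy Baker runs Wendy Baker → Xiulan Patel → Dilnoza Kowalski → Wren Jones → Zora Novak, which is 4 levels below Wendy Baker.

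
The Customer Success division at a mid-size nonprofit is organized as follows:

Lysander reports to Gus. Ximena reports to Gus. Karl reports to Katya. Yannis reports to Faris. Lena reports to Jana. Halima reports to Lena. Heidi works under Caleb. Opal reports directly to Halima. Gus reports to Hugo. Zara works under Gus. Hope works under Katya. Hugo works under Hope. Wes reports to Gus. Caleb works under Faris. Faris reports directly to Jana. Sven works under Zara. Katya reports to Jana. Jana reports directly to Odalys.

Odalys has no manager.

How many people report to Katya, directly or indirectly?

9

Katya directly manages Hope, Karl. Under Hope: Hugo, Gus, Zara, Sven, Lysander, Ximena, Wes (7). Karl has no reports. So Katya's organization is 2 direct reports plus everyone under them: 8 + 1 = 9.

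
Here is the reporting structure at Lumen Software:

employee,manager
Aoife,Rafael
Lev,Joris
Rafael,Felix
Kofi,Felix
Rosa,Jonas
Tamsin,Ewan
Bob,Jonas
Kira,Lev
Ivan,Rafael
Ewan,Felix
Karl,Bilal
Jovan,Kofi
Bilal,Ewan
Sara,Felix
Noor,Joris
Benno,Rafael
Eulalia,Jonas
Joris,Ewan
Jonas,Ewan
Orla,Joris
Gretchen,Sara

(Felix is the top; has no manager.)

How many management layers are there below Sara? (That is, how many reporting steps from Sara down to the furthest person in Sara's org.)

The longest chain under Sara runs Sara → Gretchen, which is 1 level below Sara.

1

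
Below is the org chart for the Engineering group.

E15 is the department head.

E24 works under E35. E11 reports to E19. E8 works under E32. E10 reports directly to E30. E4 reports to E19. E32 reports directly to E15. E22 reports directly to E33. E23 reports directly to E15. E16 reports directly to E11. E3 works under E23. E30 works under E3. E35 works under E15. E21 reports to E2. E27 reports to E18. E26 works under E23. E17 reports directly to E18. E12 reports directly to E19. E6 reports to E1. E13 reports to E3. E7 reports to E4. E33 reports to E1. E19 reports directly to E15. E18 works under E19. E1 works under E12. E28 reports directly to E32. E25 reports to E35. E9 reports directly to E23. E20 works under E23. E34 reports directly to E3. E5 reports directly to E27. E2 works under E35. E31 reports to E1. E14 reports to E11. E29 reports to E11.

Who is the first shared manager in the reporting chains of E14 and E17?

E14's chain of managers is E11, E19, E15. E17's chain of managers is E18, E19, E15. The first manager that appears in both chains is E19.

E19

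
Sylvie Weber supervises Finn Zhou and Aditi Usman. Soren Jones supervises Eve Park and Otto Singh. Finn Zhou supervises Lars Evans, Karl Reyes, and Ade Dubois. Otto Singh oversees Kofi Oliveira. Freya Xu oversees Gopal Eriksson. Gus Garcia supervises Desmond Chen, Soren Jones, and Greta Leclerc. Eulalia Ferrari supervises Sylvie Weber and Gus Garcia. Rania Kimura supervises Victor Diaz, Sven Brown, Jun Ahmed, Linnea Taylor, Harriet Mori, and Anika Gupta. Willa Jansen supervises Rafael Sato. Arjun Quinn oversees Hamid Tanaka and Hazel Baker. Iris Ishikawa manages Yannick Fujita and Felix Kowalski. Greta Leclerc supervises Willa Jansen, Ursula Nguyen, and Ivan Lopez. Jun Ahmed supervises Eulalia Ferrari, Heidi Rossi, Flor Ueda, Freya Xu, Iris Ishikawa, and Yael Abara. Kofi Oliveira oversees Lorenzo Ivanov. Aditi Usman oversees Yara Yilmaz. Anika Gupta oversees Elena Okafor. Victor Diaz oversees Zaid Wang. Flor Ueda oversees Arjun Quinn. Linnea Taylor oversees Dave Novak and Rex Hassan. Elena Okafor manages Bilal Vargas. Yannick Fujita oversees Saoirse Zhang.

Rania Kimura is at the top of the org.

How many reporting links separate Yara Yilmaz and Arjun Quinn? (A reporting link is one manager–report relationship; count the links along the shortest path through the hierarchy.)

Yara Yilmaz is 4 levels below Jun Ahmed, and Arjun Quinn is 2 levels below Jun Ahmed (their lowest common manager). The shortest path runs up from Yara Yilmaz to Jun Ahmed and back down to Arjun Quinn: 4 + 2 = 6 links.

6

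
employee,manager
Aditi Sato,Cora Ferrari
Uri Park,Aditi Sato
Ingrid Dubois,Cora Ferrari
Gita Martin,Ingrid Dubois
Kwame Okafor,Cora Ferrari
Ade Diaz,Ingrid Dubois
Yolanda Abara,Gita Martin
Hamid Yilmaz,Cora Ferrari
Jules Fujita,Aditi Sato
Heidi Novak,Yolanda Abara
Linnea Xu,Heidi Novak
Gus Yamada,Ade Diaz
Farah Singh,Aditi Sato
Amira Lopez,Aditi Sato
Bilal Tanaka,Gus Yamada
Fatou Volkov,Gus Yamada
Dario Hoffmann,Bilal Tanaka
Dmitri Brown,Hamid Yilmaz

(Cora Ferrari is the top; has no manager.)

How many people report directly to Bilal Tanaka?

Bilal Tanaka directly manages Dario Hoffmann. That is 1 direct report.

1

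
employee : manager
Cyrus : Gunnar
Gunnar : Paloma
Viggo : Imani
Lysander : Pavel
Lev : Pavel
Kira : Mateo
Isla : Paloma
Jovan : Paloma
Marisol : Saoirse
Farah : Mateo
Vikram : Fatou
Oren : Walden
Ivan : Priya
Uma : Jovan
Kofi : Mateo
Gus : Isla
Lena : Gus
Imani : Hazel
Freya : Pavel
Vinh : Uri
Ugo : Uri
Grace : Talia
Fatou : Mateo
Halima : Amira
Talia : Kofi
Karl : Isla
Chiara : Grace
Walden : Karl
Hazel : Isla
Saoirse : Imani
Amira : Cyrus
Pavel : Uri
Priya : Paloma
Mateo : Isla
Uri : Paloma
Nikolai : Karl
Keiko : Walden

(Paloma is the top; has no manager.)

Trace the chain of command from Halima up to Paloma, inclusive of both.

Halima reports to Amira. Amira reports to Cyrus. Cyrus reports to Gunnar. Gunnar reports to Paloma. Paloma is at the top.

Halima -> Amira -> Cyrus -> Gunnar -> Paloma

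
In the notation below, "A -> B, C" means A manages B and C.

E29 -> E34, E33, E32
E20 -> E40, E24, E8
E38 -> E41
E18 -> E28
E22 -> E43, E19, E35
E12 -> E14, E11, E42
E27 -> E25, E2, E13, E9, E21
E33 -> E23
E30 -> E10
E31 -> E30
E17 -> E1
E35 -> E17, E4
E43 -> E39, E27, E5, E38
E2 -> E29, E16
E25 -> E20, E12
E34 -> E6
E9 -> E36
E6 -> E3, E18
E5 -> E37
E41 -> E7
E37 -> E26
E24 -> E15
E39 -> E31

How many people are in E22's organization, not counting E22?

E22 directly manages E43, E19, E35. Under E43: E38, E41, E7, E5, E37, E26, E27, E21, E9, E36, E13, E2, E16, E29, E32, E33, E23, E34, E6, E18, E28, E3, E25, E12, E42, E11, E14, E20, E8, E24, E15, E40, E39, E31, E30, E10 (36). E19 has no reports. Under E35: E4, E17, E1 (3). So E22's organization is 3 direct reports plus everyone under them: 37 + 1 + 4 = 42.

42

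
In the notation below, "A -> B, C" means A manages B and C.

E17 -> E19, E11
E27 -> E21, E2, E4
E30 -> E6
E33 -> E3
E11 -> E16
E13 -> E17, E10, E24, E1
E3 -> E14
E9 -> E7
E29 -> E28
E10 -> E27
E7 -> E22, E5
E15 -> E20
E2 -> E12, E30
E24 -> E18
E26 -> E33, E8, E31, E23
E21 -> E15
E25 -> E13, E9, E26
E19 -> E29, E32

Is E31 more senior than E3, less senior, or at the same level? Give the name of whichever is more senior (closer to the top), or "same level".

E31

E31 is 2 levels below E25; E3 is 3. E31 is higher.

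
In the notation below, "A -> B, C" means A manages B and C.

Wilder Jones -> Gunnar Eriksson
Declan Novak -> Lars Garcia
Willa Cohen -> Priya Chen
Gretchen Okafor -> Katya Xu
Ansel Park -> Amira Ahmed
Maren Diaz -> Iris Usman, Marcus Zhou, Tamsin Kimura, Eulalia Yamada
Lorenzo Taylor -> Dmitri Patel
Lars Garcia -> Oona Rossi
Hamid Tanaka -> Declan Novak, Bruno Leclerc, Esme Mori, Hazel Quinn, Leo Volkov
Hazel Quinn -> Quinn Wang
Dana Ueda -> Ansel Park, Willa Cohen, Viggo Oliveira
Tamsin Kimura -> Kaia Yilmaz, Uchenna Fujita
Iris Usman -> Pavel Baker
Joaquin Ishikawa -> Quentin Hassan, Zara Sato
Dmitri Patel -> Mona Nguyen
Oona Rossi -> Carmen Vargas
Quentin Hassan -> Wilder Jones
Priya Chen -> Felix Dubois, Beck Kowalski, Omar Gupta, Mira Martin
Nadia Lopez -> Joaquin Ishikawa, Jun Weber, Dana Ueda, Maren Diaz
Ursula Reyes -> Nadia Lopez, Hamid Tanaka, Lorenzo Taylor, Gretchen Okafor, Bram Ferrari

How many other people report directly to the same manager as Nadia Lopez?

4

Nadia Lopez reports to Ursula Reyes. Ursula Reyes's other direct reports are Hamid Tanaka, Lorenzo Taylor, Gretchen Okafor, Bram Ferrari — 4 peers.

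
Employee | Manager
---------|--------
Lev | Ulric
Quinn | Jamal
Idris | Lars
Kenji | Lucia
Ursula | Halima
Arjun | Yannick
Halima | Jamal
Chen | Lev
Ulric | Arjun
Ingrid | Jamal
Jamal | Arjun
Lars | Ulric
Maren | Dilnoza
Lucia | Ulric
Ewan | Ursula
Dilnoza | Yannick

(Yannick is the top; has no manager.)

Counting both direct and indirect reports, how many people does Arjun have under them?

Arjun directly manages Ulric, Jamal. Under Ulric: Lev, Chen, Lucia, Kenji, Lars, Idris (6). Under Jamal: Quinn, Ingrid, Halima, Ursula, Ewan (5). So Arjun's organization is 2 direct reports plus everyone under them: 7 + 6 = 13.

13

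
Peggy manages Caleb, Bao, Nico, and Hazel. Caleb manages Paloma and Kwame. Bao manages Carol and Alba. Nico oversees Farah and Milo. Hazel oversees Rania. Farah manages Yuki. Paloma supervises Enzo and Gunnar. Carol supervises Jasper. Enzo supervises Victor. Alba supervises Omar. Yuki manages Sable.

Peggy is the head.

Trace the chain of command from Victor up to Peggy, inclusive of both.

Victor -> Enzo -> Paloma -> Caleb -> Peggy

Victor reports to Enzo. Enzo reports to Paloma. Paloma reports to Caleb. Caleb reports to Peggy. Peggy is at the top.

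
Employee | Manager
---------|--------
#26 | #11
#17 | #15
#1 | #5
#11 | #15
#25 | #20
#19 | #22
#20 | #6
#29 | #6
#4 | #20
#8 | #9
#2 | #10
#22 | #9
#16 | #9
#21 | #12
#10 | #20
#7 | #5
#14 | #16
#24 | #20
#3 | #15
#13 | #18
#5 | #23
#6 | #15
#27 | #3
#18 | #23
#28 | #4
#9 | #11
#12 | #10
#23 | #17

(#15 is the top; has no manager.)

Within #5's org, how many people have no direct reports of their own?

The people in #5's organization with no one reporting to them are #7, #1. That is 2.

2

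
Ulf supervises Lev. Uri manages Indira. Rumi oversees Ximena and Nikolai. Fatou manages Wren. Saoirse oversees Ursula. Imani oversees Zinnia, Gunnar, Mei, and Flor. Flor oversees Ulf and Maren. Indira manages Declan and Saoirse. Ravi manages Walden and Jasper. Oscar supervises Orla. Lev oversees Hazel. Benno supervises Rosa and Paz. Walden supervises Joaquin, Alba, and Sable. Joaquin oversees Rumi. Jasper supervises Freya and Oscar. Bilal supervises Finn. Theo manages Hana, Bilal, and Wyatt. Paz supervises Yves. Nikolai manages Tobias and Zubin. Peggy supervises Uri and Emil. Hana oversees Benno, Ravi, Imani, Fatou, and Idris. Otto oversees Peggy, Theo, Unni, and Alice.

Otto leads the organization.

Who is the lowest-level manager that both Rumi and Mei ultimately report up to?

Hana

Rumi's chain of managers is Joaquin, Walden, Ravi, Hana, Theo, Otto. Mei's chain of managers is Imani, Hana, Theo, Otto. The first manager that appears in both chains is Hana.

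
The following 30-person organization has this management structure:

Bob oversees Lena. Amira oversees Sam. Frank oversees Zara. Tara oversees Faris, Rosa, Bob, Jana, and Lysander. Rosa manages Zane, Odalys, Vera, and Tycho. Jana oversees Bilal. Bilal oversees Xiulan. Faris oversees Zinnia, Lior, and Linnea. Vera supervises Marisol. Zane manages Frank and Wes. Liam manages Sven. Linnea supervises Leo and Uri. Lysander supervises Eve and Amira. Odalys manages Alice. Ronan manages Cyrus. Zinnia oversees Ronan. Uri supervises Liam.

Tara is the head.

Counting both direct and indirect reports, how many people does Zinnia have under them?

2

Zinnia directly manages Ronan. Under Ronan: Cyrus (1). That's 2 in total.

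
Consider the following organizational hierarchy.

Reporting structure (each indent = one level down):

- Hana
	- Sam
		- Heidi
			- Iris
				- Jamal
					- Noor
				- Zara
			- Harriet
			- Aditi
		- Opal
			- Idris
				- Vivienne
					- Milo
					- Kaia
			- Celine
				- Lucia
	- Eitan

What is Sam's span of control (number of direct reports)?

2

Sam directly manages Heidi, Opal. That is 2 direct reports.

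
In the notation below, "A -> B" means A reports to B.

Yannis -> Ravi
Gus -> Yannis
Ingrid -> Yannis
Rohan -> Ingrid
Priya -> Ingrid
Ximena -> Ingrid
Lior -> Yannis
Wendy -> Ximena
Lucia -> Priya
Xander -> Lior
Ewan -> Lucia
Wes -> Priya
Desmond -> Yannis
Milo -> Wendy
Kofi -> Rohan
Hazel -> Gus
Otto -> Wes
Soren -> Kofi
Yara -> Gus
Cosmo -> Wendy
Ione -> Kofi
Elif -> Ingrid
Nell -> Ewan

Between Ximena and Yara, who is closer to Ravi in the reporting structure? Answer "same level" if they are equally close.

same level

Both Ximena and Yara are 3 levels below Ravi.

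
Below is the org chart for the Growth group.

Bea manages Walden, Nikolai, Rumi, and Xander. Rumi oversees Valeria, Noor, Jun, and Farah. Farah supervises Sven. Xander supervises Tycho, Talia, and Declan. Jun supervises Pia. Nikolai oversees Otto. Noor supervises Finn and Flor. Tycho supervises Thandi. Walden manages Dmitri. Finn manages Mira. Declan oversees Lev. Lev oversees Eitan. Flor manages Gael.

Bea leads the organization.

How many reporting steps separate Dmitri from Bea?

Chain from Dmitri up to Bea: Dmitri → Walden → Bea. That is 2 steps up, so Dmitri is 2 levels below Bea.

2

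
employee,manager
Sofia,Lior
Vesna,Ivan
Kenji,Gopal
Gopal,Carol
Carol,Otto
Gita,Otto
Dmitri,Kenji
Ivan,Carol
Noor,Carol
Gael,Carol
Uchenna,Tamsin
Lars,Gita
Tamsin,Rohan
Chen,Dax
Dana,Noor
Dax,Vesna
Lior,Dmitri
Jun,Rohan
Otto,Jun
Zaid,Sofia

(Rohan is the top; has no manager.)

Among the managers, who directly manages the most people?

Carol

Direct-report counts: Rohan has 2; Tamsin has 1; Jun has 1; Otto has 2; Gita has 1; Carol has 4; Noor has 1; Gopal has 1; Kenji has 1; Dmitri has 1; Lior has 1; Sofia has 1; Ivan has 1; Vesna has 1; Dax has 1. The largest is 4, held by Carol.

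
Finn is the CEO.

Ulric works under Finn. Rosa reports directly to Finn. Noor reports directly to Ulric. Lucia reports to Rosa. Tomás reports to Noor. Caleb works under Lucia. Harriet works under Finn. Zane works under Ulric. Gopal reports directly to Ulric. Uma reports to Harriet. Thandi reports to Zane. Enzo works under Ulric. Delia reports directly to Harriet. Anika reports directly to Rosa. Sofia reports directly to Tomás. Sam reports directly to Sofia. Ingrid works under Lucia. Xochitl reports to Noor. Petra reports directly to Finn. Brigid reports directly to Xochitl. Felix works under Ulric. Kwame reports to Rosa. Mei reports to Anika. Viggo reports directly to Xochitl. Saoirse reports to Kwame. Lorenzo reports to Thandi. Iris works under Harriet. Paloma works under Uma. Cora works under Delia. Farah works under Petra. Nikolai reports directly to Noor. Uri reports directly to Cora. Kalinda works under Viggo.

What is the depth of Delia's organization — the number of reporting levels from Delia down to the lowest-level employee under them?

The longest chain under Delia runs Delia → Cora → Uri, which is 2 levels below Delia.

2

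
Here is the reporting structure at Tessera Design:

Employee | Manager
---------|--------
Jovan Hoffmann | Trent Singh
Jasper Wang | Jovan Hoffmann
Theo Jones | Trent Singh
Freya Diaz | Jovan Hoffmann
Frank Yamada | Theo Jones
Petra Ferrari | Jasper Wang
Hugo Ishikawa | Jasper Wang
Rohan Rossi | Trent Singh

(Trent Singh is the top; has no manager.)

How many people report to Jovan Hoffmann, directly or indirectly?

4

Jovan Hoffmann directly manages Jasper Wang, Freya Diaz. Under Jasper Wang: Hugo Ishikawa, Petra Ferrari (2). Freya Diaz has no reports. So Jovan Hoffmann's organization is 2 direct reports plus everyone under them: 3 + 1 = 4.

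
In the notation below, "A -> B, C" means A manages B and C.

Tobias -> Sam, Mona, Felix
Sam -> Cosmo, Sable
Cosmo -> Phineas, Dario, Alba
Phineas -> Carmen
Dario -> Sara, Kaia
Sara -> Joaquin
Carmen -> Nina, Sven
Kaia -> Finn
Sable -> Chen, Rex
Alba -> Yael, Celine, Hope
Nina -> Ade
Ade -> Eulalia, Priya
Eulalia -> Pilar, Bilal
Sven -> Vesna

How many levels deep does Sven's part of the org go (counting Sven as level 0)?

The longest chain under Sven runs Sven → Vesna, which is 1 level below Sven.

1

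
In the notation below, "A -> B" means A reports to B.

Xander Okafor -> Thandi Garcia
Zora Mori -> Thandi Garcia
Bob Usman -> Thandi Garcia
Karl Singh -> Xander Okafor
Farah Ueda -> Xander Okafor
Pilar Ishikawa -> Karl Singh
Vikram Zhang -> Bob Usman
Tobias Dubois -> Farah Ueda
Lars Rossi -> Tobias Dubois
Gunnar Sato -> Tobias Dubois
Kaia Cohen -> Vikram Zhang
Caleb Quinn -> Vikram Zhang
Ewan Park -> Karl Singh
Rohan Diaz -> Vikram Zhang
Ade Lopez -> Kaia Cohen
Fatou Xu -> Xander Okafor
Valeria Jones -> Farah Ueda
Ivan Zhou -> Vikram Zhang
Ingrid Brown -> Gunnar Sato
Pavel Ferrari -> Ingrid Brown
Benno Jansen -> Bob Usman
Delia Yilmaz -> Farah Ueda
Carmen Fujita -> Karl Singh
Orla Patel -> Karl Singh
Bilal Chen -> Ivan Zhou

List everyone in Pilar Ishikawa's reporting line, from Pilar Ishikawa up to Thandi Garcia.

Pilar Ishikawa reports to Karl Singh. Karl Singh reports to Xander Okafor. Xander Okafor reports to Thandi Garcia. Thandi Garcia is at the top.

Pilar Ishikawa -> Karl Singh -> Xander Okafor -> Thandi Garcia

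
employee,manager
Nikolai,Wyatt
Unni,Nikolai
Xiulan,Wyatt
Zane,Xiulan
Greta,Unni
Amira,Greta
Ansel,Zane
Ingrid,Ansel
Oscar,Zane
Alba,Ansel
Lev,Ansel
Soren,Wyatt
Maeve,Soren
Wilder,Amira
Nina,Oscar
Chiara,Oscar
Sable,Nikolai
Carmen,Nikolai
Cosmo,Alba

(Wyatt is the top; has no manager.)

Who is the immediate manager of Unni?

Unni reports directly to Nikolai.

Nikolai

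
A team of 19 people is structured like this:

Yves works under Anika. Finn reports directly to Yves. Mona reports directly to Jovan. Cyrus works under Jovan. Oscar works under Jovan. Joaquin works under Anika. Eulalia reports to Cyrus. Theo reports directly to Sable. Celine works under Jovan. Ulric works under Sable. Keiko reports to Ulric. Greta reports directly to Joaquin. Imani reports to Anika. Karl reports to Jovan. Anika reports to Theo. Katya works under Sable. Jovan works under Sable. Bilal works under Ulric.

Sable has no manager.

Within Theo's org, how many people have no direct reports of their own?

The people in Theo's organization with no one reporting to them are Imani, Greta, Finn. That is 3.

3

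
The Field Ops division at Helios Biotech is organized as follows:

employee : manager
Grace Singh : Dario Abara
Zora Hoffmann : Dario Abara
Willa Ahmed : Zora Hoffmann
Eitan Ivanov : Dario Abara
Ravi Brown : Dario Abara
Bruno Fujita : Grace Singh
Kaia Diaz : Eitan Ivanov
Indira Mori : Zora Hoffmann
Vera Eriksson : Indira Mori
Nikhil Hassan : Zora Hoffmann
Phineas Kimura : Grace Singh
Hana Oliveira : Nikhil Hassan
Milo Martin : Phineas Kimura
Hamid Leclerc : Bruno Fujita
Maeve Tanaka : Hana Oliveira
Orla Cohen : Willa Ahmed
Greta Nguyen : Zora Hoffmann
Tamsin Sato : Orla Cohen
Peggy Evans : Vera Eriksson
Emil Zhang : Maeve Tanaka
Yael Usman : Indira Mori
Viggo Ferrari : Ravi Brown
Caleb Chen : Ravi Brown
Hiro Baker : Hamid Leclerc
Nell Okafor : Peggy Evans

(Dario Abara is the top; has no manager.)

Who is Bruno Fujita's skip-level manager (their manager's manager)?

Dario Abara

Bruno Fujita reports to Grace Singh, and Grace Singh reports to Dario Abara. So Bruno Fujita's skip-level manager is Dario Abara.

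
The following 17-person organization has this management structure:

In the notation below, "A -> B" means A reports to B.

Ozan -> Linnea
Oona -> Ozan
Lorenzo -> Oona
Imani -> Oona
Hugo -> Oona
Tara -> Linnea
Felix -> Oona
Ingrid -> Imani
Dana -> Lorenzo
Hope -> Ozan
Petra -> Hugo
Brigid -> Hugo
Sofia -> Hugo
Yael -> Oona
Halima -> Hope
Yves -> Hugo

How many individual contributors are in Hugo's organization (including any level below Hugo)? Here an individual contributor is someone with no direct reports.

The people in Hugo's organization with no one reporting to them are Yves, Sofia, Brigid, Petra. That is 4.

4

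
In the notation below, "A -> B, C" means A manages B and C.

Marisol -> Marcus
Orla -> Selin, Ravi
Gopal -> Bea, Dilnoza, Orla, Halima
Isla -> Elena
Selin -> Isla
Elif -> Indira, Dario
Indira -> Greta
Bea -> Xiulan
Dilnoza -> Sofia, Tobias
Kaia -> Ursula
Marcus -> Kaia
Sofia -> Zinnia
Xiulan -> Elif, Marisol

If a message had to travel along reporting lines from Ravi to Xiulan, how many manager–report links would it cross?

Ravi is 2 levels below Gopal, and Xiulan is 2 levels below Gopal (their lowest common manager). The shortest path runs up from Ravi to Gopal and back down to Xiulan: 2 + 2 = 4 links.

4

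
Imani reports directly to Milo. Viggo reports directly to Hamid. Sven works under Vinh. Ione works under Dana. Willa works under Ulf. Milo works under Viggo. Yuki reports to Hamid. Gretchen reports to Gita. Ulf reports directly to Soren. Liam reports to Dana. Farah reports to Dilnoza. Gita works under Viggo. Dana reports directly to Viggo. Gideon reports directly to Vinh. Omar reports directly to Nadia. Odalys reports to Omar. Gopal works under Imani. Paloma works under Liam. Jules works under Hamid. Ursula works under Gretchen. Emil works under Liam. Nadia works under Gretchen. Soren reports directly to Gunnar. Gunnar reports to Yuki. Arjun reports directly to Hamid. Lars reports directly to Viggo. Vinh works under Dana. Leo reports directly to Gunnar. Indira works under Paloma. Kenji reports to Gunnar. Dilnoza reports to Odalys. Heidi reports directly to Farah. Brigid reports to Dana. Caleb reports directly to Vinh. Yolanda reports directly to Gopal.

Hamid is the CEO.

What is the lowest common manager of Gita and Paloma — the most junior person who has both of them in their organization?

Viggo

Gita's chain of managers is Viggo, Hamid. Paloma's chain of managers is Liam, Dana, Viggo, Hamid. The first manager that appears in both chains is Viggo.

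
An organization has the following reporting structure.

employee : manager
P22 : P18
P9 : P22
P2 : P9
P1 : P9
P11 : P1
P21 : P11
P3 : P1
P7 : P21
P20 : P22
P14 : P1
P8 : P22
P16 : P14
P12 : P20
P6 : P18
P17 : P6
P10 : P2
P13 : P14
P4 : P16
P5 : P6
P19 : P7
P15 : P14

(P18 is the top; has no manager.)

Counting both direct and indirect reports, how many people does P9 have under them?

P9 directly manages P2, P1. Under P2: P10 (1). Under P1: P14, P15, P13, P16, P4, P3, P11, P21, P7, P19 (10). So P9's organization is 2 direct reports plus everyone under them: 2 + 11 = 13.

13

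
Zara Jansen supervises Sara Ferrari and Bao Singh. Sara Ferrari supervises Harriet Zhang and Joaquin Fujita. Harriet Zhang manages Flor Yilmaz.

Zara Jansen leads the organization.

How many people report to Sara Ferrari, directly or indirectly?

Sara Ferrari directly manages Harriet Zhang, Joaquin Fujita. Under Harriet Zhang: Flor Yilmaz (1). Joaquin Fujita has no reports. So Sara Ferrari's organization is 2 direct reports plus everyone under them: 2 + 1 = 3.

3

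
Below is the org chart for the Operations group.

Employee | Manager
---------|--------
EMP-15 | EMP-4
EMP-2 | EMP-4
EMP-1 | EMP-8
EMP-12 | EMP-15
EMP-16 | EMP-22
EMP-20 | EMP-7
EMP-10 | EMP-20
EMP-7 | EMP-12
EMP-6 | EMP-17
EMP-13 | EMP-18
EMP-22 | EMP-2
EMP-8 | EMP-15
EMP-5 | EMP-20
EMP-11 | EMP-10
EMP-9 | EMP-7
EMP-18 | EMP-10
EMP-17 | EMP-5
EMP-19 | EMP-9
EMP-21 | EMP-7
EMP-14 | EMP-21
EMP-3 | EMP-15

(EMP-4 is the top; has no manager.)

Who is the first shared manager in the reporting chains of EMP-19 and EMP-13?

EMP-7

EMP-19's chain of managers is EMP-9, EMP-7, EMP-12, EMP-15, EMP-4. EMP-13's chain of managers is EMP-18, EMP-10, EMP-20, EMP-7, EMP-12, EMP-15, EMP-4. The first manager that appears in both chains is EMP-7.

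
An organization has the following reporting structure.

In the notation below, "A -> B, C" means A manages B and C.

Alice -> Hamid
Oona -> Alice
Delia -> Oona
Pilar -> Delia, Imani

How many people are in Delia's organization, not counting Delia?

Delia directly manages Oona. Under Oona: Alice, Hamid (2). That's 3 in total.

3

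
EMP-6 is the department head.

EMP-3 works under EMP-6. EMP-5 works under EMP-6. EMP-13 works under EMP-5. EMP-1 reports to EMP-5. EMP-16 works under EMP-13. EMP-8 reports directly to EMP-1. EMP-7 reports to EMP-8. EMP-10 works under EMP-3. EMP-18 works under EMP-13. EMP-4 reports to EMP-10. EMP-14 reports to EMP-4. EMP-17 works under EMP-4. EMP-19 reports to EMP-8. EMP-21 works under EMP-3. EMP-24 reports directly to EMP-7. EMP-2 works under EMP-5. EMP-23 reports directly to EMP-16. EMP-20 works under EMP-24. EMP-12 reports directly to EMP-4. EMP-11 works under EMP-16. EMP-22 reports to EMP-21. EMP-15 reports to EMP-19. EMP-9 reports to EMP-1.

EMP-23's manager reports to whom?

EMP-13

EMP-23 reports to EMP-16, and EMP-16 reports to EMP-13. So EMP-23's skip-level manager is EMP-13.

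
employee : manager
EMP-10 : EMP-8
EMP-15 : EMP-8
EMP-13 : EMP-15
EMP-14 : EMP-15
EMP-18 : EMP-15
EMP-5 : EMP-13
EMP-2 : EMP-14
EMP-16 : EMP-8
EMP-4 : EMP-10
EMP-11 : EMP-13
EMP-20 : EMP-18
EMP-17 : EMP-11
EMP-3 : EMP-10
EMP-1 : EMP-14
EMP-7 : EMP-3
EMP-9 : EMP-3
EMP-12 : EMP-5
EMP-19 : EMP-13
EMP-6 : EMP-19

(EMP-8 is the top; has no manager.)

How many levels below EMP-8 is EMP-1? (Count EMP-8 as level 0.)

3

Chain from EMP-1 up to EMP-8: EMP-1 → EMP-14 → EMP-15 → EMP-8. That is 3 steps up, so EMP-1 is 3 levels below EMP-8.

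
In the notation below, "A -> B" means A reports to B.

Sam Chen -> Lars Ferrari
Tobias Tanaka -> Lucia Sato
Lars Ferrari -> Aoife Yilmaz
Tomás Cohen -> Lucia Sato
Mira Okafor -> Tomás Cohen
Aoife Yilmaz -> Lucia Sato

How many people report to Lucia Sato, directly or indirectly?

Lucia Sato directly manages Tomás Cohen, Aoife Yilmaz, Tobias Tanaka. Under Tomás Cohen: Mira Okafor (1). Under Aoife Yilmaz: Lars Ferrari, Sam Chen (2). Tobias Tanaka has no reports. So Lucia Sato's organization is 3 direct reports plus everyone under them: 2 + 3 + 1 = 6.

6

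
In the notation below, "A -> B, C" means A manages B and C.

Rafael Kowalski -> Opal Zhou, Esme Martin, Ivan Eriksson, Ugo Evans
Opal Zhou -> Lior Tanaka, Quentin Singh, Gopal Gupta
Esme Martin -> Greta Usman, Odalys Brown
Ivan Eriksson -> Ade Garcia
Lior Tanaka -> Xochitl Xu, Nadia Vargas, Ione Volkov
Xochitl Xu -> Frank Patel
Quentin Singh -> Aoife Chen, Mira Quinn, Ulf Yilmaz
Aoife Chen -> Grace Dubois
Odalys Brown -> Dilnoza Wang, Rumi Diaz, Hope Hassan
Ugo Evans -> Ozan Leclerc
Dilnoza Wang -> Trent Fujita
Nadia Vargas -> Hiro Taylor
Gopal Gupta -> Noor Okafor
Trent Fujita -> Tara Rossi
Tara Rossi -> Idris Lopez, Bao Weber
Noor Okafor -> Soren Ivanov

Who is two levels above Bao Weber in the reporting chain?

Bao Weber reports to Tara Rossi, and Tara Rossi reports to Trent Fujita. So Bao Weber's skip-level manager is Trent Fujita.

Trent Fujita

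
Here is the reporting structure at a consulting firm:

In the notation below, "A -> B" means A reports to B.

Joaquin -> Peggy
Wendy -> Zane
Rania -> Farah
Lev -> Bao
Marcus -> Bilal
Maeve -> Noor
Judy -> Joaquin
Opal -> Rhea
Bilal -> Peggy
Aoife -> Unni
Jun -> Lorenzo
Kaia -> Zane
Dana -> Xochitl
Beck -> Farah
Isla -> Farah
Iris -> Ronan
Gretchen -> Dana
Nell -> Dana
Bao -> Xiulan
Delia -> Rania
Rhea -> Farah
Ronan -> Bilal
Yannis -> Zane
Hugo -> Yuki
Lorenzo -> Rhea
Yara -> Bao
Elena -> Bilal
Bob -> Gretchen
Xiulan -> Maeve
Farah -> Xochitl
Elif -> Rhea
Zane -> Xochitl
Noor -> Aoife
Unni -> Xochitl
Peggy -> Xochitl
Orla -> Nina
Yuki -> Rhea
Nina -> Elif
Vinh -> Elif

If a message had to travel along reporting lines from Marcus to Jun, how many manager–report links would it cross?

7

Marcus is 3 levels below Xochitl, and Jun is 4 levels below Xochitl (their lowest common manager). The shortest path runs up from Marcus to Xochitl and back down to Jun: 3 + 4 = 7 links.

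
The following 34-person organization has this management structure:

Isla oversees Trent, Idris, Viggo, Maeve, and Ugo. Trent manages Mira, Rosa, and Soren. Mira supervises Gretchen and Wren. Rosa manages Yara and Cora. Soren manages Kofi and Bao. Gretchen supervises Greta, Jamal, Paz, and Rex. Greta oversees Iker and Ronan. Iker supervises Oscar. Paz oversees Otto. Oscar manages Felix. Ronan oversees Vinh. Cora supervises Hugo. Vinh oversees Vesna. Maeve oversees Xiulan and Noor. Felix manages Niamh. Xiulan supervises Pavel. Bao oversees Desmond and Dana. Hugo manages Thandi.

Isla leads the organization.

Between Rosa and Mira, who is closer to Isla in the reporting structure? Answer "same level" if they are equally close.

same level

Both Rosa and Mira are 2 levels below Isla.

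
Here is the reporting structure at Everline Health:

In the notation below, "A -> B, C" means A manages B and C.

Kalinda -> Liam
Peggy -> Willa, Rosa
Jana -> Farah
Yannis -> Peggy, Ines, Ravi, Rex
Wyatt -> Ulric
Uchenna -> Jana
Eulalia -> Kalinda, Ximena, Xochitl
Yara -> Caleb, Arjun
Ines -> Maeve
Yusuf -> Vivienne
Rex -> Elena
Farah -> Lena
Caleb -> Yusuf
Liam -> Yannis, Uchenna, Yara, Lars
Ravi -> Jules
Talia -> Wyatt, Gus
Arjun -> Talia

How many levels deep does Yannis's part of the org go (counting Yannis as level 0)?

2

The longest chain under Yannis runs Yannis → Rex → Elena, which is 2 levels below Yannis.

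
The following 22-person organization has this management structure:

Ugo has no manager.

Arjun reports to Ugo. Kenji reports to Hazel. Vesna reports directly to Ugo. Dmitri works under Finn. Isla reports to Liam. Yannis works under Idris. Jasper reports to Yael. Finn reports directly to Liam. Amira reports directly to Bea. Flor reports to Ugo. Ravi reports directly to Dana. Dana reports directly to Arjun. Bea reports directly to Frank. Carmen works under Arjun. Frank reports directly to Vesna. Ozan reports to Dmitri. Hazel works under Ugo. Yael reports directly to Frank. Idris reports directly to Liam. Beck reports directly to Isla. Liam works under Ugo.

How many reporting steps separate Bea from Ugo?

Chain from Bea up to Ugo: Bea → Frank → Vesna → Ugo. That is 3 steps up, so Bea is 3 levels below Ugo.

3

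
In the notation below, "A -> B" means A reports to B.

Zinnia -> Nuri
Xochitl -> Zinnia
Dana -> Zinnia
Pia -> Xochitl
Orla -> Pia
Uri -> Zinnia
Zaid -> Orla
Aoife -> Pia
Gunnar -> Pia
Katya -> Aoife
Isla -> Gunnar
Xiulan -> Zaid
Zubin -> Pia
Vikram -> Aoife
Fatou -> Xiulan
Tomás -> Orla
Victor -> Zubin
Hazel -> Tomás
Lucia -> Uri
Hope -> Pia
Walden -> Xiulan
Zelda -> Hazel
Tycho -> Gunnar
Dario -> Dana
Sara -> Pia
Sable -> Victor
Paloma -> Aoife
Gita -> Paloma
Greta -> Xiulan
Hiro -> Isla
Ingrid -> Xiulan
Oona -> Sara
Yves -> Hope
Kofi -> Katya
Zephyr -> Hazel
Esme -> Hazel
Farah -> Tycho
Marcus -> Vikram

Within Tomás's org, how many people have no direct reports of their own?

The people in Tomás's organization with no one reporting to them are Esme, Zephyr, Zelda. That is 3.

3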